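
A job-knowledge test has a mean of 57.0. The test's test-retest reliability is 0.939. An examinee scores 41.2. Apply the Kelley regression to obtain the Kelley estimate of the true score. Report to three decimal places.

T̂ = ρX + (1 − ρ)μ
  = 0.939 × 41.2 + 0.061 × 57.0
  = 38.6868 + 3.4770
  = 42.1638
  ≈ 42.164

42.164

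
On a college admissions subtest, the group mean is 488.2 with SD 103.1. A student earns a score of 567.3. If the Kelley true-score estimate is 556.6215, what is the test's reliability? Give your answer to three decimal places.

0.865

T̂ = ρX + (1 − ρ)μ  ⇒  T̂ − μ = ρ(X − μ)
ρ = (T̂ − μ)/(X − μ) = (556.6215 − 488.2) / (567.3 − 488.2) = 68.4215 / 79.1 = 0.86500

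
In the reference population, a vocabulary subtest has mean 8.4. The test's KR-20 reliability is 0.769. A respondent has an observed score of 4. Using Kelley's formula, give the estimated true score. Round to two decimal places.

5.02

T̂ = 0.769(4) + 0.231(8.4) = 3.076 + 1.9404 = 5.016 → 5.02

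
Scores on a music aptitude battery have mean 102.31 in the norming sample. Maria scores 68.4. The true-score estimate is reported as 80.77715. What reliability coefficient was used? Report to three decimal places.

0.635

T̂ = ρX + (1 − ρ)μ  ⇒  T̂ − μ = ρ(X − μ)
ρ = (T̂ − μ)/(X − μ) = (80.77715 − 102.31) / (68.4 − 102.31) = -21.53285 / -33.91 = 0.63500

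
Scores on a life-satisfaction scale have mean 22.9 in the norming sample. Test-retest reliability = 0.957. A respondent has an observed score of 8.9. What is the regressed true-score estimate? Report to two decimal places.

9.50

T̂ = 0.957(8.9) + 0.043(22.9) = 8.5173 + 0.9847 = 9.502 → 9.50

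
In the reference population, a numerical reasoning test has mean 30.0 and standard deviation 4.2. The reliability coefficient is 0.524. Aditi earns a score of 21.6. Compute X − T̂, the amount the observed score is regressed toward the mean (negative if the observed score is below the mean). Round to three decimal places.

T̂ = 0.524(21.6) + 0.476(30.0) = 11.3184 + 14.2800 = 25.59840 → 25.5984
X − T̂ = 21.6 − 25.5984 = -3.9984 → -3.998

-3.998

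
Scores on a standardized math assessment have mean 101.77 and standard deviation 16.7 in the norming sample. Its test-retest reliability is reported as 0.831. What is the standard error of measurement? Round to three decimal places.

6.865

SEM = SD · √(1 − ρ) = 16.7 × √0.169 = 16.7 × 0.4111 = 6.8653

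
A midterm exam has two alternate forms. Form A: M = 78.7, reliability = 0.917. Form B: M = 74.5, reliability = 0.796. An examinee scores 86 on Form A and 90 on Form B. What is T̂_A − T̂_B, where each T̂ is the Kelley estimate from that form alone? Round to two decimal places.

-1.44

T̂_A = 0.917(86) + 0.083(78.7) = 85.3941
T̂_B = 0.796(90) + 0.204(74.5) = 86.8380
T̂_A − T̂_B = -1.4439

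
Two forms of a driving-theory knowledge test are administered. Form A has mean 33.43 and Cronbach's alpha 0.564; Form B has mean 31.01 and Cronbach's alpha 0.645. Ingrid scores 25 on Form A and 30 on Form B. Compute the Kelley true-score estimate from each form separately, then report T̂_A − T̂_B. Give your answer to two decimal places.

T̂_A = 0.564(25) + 0.436(33.43) = 28.6755
T̂_B = 0.645(30) + 0.355(31.01) = 30.3586
T̂_A − T̂_B = -1.6831

-1.68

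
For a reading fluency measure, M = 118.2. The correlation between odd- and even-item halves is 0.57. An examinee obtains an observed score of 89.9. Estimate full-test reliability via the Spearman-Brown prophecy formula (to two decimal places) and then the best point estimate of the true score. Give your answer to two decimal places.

Spearman-Brown: ρ = 2r/(1 + r) = 2(0.57)/(1 + 0.57) = 1.140/1.57 = 0.7261 → 0.73
T̂ = ρX + (1 − ρ)μ
  = 0.73 × 89.9 + 0.27 × 118.2
  = 65.627 + 31.914
  = 97.541
  ≈ 97.54

97.54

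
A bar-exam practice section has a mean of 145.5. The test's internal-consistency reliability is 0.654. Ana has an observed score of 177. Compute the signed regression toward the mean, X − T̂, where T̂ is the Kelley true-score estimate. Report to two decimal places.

T̂ = ρX + (1 − ρ)μ
  = 0.654 × 177 + 0.346 × 145.5
  = 115.758 + 50.3430
  = 166.1010
  ≈ 166.101
X − T̂ = 177 − 166.101 = 10.899 → 10.90

10.90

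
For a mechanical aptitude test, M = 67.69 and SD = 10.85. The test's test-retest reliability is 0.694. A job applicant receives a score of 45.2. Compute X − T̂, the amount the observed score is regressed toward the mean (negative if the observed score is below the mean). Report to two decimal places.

T̂ = 0.694(45.2) + 0.306(67.69) = 31.3688 + 20.71314 = 52.0819 → 52.082
X − T̂ = 45.2 − 52.082 = -6.882 → -6.88

-6.88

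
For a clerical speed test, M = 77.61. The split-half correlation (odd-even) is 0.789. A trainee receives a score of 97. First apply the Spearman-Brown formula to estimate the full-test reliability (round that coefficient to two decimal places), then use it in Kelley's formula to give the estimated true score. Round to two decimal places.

94.67

Spearman-Brown: ρ = 2r/(1 + r) = 2(0.789)/(1 + 0.789) = 1.5780/1.789 = 0.8821 → 0.88
T̂ = 0.88(97) + 0.12(77.61) = 85.36 + 9.3132 = 94.673 → 94.67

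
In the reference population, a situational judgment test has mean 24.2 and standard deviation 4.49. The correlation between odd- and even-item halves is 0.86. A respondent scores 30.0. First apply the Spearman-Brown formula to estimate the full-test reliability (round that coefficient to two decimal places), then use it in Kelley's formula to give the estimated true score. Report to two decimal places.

29.54

Spearman-Brown: ρ = 2r/(1 + r) = 2(0.86)/(1 + 0.86) = 1.720/1.86 = 0.9247 → 0.92
Weight the observed score by reliability and the mean by (1 − reliability): T̂ = 0.92·30.0 + 0.08·24.2 = 27.600 + 1.936 = 29.536.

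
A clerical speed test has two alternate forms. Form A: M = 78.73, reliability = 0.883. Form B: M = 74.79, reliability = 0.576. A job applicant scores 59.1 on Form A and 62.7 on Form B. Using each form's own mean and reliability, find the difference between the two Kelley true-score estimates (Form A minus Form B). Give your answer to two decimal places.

T̂_A = 0.883(59.1) + 0.117(78.73) = 61.3967
T̂_B = 0.576(62.7) + 0.424(74.79) = 67.8262
T̂_A − T̂_B = -6.4295

-6.43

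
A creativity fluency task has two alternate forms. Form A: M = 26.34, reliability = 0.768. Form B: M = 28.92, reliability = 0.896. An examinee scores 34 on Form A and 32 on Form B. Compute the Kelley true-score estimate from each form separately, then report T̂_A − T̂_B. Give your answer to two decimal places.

T̂_A = 0.768(34) + 0.232(26.34) = 32.2229
T̂_B = 0.896(32) + 0.104(28.92) = 31.6797
T̂_A − T̂_B = 0.5432

0.54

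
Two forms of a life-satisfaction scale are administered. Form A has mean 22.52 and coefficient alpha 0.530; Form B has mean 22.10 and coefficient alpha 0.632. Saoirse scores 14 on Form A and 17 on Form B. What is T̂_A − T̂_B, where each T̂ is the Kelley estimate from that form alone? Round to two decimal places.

T̂_A = 0.530(14) + 0.470(22.52) = 18.0044
T̂_B = 0.632(17) + 0.368(22.10) = 18.8768
T̂_A − T̂_B = -0.8724

-0.87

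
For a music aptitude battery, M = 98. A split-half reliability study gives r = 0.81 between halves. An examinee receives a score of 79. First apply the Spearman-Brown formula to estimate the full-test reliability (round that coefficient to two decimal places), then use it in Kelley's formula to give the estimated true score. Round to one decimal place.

80.9

Spearman-Brown: ρ = 2r/(1 + r) = 2(0.81)/(1 + 0.81) = 1.620/1.81 = 0.8950 → 0.90
T̂ = 0.90(79) + 0.10(98) = 71.10 + 9.80 = 80.90 → 80.9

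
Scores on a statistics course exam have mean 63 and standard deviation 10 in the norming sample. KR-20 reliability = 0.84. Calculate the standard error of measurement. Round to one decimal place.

4.0

SEM = SD · √(1 − ρ) = 10 × √0.16 = 10 × 0.4000 = 4.000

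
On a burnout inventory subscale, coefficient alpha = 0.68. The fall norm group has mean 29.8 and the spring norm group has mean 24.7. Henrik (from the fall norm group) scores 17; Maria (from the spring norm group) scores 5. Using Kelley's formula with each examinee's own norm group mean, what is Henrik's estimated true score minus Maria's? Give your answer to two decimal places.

9.79

T̂_Henrik = 0.68(17) + 0.32(29.8) = 21.0960
T̂_Maria = 0.68(5) + 0.32(24.7) = 11.3040
Difference = 21.0960 − 11.3040 = 9.7920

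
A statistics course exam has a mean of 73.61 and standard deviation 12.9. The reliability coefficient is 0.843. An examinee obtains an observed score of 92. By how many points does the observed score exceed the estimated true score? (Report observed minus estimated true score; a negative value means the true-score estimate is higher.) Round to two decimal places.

2.89

T̂ = ρX + (1 − ρ)μ
  = 0.843 × 92 + 0.157 × 73.61
  = 77.556 + 11.55677
  = 89.1128
  ≈ 89.113
X − T̂ = 92 − 89.113 = 2.887 → 2.89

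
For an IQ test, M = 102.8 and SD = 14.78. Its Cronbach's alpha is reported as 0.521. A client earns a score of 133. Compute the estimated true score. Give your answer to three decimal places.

T̂ = ρX + (1 − ρ)μ
  = 0.521 × 133 + 0.479 × 102.8
  = 69.293 + 49.2412
  = 118.5342
  ≈ 118.534

118.534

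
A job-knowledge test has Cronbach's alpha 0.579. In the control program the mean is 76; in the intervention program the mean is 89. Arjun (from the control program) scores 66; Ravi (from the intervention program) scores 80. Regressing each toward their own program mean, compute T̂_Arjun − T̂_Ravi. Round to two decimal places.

-13.58

T̂_Arjun = 0.579(66) + 0.421(76) = 70.2100
T̂_Ravi = 0.579(80) + 0.421(89) = 83.7890
Difference = 70.2100 − 83.7890 = -13.5790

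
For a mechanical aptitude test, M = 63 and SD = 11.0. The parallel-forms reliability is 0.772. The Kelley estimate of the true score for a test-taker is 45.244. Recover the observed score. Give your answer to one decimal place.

T̂ = ρX + (1 − ρ)μ  ⇒  X = (T̂ − (1 − ρ)μ) / ρ
X = (45.244 − 0.228 × 63) / 0.772 = (45.244 − 14.364) / 0.772 = 30.880 / 0.772 = 40.000

40.0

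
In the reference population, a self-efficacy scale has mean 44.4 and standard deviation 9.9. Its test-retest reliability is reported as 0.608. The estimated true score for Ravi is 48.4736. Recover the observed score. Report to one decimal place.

T̂ = ρX + (1 − ρ)μ  ⇒  X = (T̂ − (1 − ρ)μ) / ρ
X = (48.4736 − 0.392 × 44.4) / 0.608 = (48.4736 − 17.4048) / 0.608 = 31.0688 / 0.608 = 51.100

51.1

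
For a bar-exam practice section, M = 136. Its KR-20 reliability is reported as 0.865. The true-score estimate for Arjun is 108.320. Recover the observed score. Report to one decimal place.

104.0

T̂ = ρX + (1 − ρ)μ  ⇒  X = (T̂ − (1 − ρ)μ) / ρ
X = (108.320 − 0.135 × 136) / 0.865 = (108.320 − 18.360) / 0.865 = 89.960 / 0.865 = 104.000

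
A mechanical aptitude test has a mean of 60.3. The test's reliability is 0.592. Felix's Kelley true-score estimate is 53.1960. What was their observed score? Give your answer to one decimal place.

T̂ = ρX + (1 − ρ)μ  ⇒  X = (T̂ − (1 − ρ)μ) / ρ
X = (53.1960 − 0.408 × 60.3) / 0.592 = (53.1960 − 24.6024) / 0.592 = 28.5936 / 0.592 = 48.300

48.3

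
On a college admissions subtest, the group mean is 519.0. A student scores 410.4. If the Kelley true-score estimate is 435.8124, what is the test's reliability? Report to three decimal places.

0.766

T̂ = ρX + (1 − ρ)μ  ⇒  T̂ − μ = ρ(X − μ)
ρ = (T̂ − μ)/(X − μ) = (435.8124 − 519.0) / (410.4 − 519.0) = -83.1876 / -108.6 = 0.76600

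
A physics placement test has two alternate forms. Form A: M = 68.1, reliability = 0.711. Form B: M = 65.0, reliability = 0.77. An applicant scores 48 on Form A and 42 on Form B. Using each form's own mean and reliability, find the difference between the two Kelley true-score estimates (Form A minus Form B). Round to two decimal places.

T̂_A = 0.711(48) + 0.289(68.1) = 53.8089
T̂_B = 0.77(42) + 0.23(65.0) = 47.2900
T̂_A − T̂_B = 6.5189

6.52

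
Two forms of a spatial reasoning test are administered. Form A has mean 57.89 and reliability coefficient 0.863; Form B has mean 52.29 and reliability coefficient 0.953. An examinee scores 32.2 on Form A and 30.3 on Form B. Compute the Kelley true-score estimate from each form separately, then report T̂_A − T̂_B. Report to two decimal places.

T̂_A = 0.863(32.2) + 0.137(57.89) = 35.7195
T̂_B = 0.953(30.3) + 0.047(52.29) = 31.3335
T̂_A − T̂_B = 4.3860

4.39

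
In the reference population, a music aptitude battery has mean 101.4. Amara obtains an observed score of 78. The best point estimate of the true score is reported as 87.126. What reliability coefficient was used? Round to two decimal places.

0.61

T̂ = ρX + (1 − ρ)μ  ⇒  T̂ − μ = ρ(X − μ)
ρ = (T̂ − μ)/(X − μ) = (87.126 − 101.4) / (78 − 101.4) = -14.274 / -23.4 = 0.6100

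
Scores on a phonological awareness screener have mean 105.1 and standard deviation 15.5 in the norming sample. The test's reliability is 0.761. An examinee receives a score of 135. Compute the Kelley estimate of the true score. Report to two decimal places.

T̂ = ρX + (1 − ρ)μ
  = 0.761 × 135 + 0.239 × 105.1
  = 102.735 + 25.1189
  = 127.854
  ≈ 127.85

127.85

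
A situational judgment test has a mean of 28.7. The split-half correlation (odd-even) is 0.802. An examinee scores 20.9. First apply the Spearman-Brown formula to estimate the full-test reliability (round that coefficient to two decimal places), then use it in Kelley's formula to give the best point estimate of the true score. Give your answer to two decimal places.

Spearman-Brown: ρ = 2r/(1 + r) = 2(0.802)/(1 + 0.802) = 1.6040/1.802 = 0.8901 → 0.89
T̂ = 0.89(20.9) + 0.11(28.7) = 18.601 + 3.157 = 21.758 → 21.76

21.76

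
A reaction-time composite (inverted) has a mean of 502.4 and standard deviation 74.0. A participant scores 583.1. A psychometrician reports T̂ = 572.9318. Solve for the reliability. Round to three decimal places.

T̂ = ρX + (1 − ρ)μ  ⇒  T̂ − μ = ρ(X − μ)
ρ = (T̂ − μ)/(X − μ) = (572.9318 − 502.4) / (583.1 − 502.4) = 70.5318 / 80.7 = 0.87400

0.874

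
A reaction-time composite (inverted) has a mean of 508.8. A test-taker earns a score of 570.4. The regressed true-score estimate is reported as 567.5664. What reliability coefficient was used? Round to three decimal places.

T̂ = ρX + (1 − ρ)μ  ⇒  T̂ − μ = ρ(X − μ)
ρ = (T̂ − μ)/(X − μ) = (567.5664 − 508.8) / (570.4 − 508.8) = 58.7664 / 61.6 = 0.95400

0.954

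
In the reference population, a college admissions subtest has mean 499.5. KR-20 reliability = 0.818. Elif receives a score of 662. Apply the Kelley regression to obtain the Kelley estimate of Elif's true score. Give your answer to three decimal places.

Regress the observed score toward the mean by the unreliability: T̂ = 0.818·662 + 0.182·499.5 = 541.516 + 90.9090 = 632.4250.

632.425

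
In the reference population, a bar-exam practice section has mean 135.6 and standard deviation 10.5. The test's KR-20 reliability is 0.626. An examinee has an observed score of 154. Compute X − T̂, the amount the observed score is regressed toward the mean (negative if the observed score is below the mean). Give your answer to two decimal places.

6.88

T̂ = ρX + (1 − ρ)μ
  = 0.626 × 154 + 0.374 × 135.6
  = 96.404 + 50.7144
  = 147.1184
  ≈ 147.118
X − T̂ = 154 − 147.118 = 6.882 → 6.88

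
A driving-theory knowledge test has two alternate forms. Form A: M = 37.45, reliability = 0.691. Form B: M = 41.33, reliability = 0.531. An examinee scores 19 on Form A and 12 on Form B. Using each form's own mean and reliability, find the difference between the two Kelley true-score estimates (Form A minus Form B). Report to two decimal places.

-1.05

T̂_A = 0.691(19) + 0.309(37.45) = 24.7011
T̂_B = 0.531(12) + 0.469(41.33) = 25.7558
T̂_A − T̂_B = -1.0547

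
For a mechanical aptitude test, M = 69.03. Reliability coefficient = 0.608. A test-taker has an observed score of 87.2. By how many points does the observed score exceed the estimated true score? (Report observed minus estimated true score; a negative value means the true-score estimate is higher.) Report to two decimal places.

7.12

T̂ = 0.608(87.2) + 0.392(69.03) = 53.0176 + 27.05976 = 80.0774 → 80.077
X − T̂ = 87.2 − 80.077 = 7.123 → 7.12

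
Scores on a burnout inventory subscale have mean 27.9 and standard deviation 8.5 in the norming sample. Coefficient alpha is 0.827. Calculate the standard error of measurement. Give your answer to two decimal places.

SEM = SD · √(1 − ρ) = 8.5 × √0.173 = 8.5 × 0.4159 = 3.535

3.54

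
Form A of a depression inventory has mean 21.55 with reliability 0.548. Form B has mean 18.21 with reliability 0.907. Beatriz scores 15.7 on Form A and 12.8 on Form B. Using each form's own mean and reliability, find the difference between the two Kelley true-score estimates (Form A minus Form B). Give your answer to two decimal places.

5.04

T̂_A = 0.548(15.7) + 0.452(21.55) = 18.3442
T̂_B = 0.907(12.8) + 0.093(18.21) = 13.3031
T̂_A − T̂_B = 5.0411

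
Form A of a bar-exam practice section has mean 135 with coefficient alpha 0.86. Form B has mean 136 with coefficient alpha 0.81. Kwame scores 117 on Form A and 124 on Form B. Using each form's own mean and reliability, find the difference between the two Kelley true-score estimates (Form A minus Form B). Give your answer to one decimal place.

T̂_A = 0.86(117) + 0.14(135) = 119.520
T̂_B = 0.81(124) + 0.19(136) = 126.280
T̂_A − T̂_B = -6.760

-6.8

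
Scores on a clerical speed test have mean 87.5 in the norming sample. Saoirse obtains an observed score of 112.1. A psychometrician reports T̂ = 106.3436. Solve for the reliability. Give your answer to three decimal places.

0.766

T̂ = ρX + (1 − ρ)μ  ⇒  T̂ − μ = ρ(X − μ)
ρ = (T̂ − μ)/(X − μ) = (106.3436 − 87.5) / (112.1 − 87.5) = 18.8436 / 24.6 = 0.76600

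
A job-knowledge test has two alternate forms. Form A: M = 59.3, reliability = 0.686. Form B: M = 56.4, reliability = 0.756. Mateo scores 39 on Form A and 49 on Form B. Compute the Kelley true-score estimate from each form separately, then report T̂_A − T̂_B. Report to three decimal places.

T̂_A = 0.686(39) + 0.314(59.3) = 45.37420
T̂_B = 0.756(49) + 0.244(56.4) = 50.80560
T̂_A − T̂_B = -5.43140

-5.431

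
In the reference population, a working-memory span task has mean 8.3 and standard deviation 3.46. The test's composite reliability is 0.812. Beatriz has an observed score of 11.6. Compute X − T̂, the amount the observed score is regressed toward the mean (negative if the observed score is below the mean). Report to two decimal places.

T̂ = 0.812(11.6) + 0.188(8.3) = 9.4192 + 1.5604 = 10.9796 → 10.980
X − T̂ = 11.6 − 10.980 = 0.620 → 0.62

0.62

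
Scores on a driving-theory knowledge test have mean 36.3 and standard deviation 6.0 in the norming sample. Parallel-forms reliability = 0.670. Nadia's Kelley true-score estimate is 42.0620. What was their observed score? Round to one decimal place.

44.9

T̂ = ρX + (1 − ρ)μ  ⇒  X = (T̂ − (1 − ρ)μ) / ρ
X = (42.0620 − 0.330 × 36.3) / 0.670 = (42.0620 − 11.9790) / 0.670 = 30.0830 / 0.670 = 44.900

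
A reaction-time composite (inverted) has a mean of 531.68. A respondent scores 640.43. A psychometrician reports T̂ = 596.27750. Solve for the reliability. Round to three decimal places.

T̂ = ρX + (1 − ρ)μ  ⇒  T̂ − μ = ρ(X − μ)
ρ = (T̂ − μ)/(X − μ) = (596.27750 − 531.68) / (640.43 − 531.68) = 64.59750 / 108.75 = 0.59400

0.594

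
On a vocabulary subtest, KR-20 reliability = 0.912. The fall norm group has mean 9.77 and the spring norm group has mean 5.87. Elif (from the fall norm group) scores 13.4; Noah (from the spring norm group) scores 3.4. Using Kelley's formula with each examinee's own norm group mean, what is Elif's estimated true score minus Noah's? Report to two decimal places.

T̂_Elif = 0.912(13.4) + 0.088(9.77) = 13.0806
T̂_Noah = 0.912(3.4) + 0.088(5.87) = 3.6174
Difference = 13.0806 − 3.6174 = 9.4632

9.46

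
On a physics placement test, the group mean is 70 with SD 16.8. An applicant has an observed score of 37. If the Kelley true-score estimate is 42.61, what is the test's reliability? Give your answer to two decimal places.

T̂ = ρX + (1 − ρ)μ  ⇒  T̂ − μ = ρ(X − μ)
ρ = (T̂ − μ)/(X − μ) = (42.61 − 70) / (37 − 70) = -27.39 / -33.0 = 0.8300

0.83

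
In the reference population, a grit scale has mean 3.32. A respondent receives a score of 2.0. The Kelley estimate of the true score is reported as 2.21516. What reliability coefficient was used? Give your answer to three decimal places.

0.837

T̂ = ρX + (1 − ρ)μ  ⇒  T̂ − μ = ρ(X − μ)
ρ = (T̂ − μ)/(X − μ) = (2.21516 − 3.32) / (2.0 − 3.32) = -1.10484 / -1.32 = 0.83700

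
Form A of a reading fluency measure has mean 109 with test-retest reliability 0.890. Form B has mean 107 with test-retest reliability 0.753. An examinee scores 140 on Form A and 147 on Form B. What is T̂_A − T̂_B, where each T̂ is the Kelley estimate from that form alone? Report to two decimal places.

-0.53

T̂_A = 0.890(140) + 0.110(109) = 136.5900
T̂_B = 0.753(147) + 0.247(107) = 137.1200
T̂_A − T̂_B = -0.5300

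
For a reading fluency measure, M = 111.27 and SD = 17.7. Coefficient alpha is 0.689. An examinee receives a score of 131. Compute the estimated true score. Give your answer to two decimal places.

124.86

T̂ = 0.689(131) + 0.311(111.27) = 90.259 + 34.60497 = 124.864 → 124.86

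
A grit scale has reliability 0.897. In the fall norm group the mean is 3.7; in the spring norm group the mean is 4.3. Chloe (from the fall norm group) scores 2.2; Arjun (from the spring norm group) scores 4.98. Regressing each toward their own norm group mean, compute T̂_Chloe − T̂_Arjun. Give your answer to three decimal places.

T̂_Chloe = 0.897(2.2) + 0.103(3.7) = 2.35450
T̂_Arjun = 0.897(4.98) + 0.103(4.3) = 4.90996
Difference = 2.35450 − 4.90996 = -2.55546

-2.555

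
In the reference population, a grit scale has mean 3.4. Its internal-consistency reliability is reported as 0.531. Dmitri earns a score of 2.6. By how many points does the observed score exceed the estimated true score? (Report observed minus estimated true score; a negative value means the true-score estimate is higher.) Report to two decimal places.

T̂ = 0.531(2.6) + 0.469(3.4) = 1.3806 + 1.5946 = 2.9752 → 2.975
X − T̂ = 2.6 − 2.975 = -0.375 → -0.38

-0.38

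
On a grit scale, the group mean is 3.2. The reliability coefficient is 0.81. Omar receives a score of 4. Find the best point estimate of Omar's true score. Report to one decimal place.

Weight the observed score by reliability and the mean by (1 − reliability): T̂ = 0.81·4 + 0.19·3.2 = 3.24 + 0.608 = 3.85.

3.8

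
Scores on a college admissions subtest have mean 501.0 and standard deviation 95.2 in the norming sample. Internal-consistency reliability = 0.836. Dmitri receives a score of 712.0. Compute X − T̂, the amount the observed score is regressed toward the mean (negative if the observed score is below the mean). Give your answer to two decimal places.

34.60

Weight the observed score by reliability and the mean by (1 − reliability): T̂ = 0.836·712.0 + 0.164·501.0 = 595.2320 + 82.1640 = 677.3960.
X − T̂ = 712.0 − 677.396 = 34.604 → 34.60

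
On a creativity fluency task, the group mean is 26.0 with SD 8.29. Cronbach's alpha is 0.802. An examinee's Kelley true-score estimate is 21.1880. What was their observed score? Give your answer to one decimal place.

T̂ = ρX + (1 − ρ)μ  ⇒  X = (T̂ − (1 − ρ)μ) / ρ
X = (21.1880 − 0.198 × 26.0) / 0.802 = (21.1880 − 5.1480) / 0.802 = 16.0400 / 0.802 = 20.000

20.0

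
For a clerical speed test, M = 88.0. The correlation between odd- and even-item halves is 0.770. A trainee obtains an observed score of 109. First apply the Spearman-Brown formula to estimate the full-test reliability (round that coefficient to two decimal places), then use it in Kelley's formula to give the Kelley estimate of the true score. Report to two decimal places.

Spearman-Brown: ρ = 2r/(1 + r) = 2(0.770)/(1 + 0.770) = 1.5400/1.770 = 0.8701 → 0.87
T̂ = 0.87(109) + 0.13(88.0) = 94.83 + 11.440 = 106.270 → 106.27

106.27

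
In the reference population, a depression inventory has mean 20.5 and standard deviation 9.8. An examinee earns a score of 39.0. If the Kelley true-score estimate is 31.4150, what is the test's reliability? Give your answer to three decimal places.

T̂ = ρX + (1 − ρ)μ  ⇒  T̂ − μ = ρ(X − μ)
ρ = (T̂ − μ)/(X − μ) = (31.4150 − 20.5) / (39.0 − 20.5) = 10.9150 / 18.5 = 0.59000

0.590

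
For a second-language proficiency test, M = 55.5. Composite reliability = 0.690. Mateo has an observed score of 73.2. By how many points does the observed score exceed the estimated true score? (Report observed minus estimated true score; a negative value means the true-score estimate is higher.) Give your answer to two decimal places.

Weight the observed score by reliability and the mean by (1 − reliability): T̂ = 0.690·73.2 + 0.310·55.5 = 50.5080 + 17.2050 = 67.7130.
X − T̂ = 73.2 − 67.713 = 5.487 → 5.49

5.49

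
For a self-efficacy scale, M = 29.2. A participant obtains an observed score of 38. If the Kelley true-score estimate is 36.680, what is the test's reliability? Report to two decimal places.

T̂ = ρX + (1 − ρ)μ  ⇒  T̂ − μ = ρ(X − μ)
ρ = (T̂ − μ)/(X − μ) = (36.680 − 29.2) / (38 − 29.2) = 7.480 / 8.8 = 0.8500

0.85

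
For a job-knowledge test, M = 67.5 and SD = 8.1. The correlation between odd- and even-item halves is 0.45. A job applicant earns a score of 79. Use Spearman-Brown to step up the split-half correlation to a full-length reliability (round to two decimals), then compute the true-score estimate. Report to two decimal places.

Spearman-Brown: ρ = 2r/(1 + r) = 2(0.45)/(1 + 0.45) = 0.900/1.45 = 0.6207 → 0.62
Regress the observed score toward the mean by the unreliability: T̂ = 0.62·79 + 0.38·67.5 = 48.98 + 25.650 = 74.630.

74.63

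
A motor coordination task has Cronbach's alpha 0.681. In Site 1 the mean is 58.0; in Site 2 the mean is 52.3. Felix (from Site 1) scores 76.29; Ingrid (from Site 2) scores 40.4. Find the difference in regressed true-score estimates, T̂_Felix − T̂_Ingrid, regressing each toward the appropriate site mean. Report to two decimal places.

26.26

T̂_Felix = 0.681(76.29) + 0.319(58.0) = 70.4555
T̂_Ingrid = 0.681(40.4) + 0.319(52.3) = 44.1961
Difference = 70.4555 − 44.1961 = 26.2594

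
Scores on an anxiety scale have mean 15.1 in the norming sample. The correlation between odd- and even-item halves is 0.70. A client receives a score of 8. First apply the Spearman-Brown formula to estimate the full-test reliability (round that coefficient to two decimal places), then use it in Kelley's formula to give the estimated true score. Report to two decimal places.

Spearman-Brown: ρ = 2r/(1 + r) = 2(0.70)/(1 + 0.70) = 1.400/1.70 = 0.8235 → 0.82
T̂ = ρX + (1 − ρ)μ
  = 0.82 × 8 + 0.18 × 15.1
  = 6.56 + 2.718
  = 9.278
  ≈ 9.28

9.28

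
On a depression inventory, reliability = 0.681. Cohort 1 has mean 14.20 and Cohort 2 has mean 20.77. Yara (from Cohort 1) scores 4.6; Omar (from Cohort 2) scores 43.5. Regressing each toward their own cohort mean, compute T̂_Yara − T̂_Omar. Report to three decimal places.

-28.587

T̂_Yara = 0.681(4.6) + 0.319(14.20) = 7.66240
T̂_Omar = 0.681(43.5) + 0.319(20.77) = 36.24913
Difference = 7.66240 − 36.24913 = -28.58673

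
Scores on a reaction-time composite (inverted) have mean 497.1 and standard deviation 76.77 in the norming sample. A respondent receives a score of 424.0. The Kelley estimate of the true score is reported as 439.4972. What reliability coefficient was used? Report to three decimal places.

0.788

T̂ = ρX + (1 − ρ)μ  ⇒  T̂ − μ = ρ(X − μ)
ρ = (T̂ − μ)/(X − μ) = (439.4972 − 497.1) / (424.0 − 497.1) = -57.6028 / -73.1 = 0.78800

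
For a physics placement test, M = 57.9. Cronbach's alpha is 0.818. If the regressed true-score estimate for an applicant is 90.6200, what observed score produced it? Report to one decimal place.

T̂ = ρX + (1 − ρ)μ  ⇒  X = (T̂ − (1 − ρ)μ) / ρ
X = (90.6200 − 0.182 × 57.9) / 0.818 = (90.6200 − 10.5378) / 0.818 = 80.0822 / 0.818 = 97.900

97.9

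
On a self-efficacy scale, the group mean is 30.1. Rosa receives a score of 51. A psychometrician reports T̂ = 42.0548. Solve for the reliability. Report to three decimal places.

T̂ = ρX + (1 − ρ)μ  ⇒  T̂ − μ = ρ(X − μ)
ρ = (T̂ − μ)/(X − μ) = (42.0548 − 30.1) / (51 − 30.1) = 11.9548 / 20.9 = 0.57200

0.572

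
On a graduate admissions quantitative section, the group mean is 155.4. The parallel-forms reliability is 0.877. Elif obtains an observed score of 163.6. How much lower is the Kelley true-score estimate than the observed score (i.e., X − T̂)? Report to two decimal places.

Kelley's formula gives T̂ = 0.877·163.6 + 0.123·155.4 = 143.4772 + 19.1142 = 162.5914.
X − T̂ = 163.6 − 162.591 = 1.009 → 1.01

1.01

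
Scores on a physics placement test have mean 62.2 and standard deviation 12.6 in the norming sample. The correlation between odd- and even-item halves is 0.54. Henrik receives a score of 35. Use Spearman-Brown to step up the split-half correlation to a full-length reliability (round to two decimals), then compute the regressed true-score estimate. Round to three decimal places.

43.160

Spearman-Brown: ρ = 2r/(1 + r) = 2(0.54)/(1 + 0.54) = 1.080/1.54 = 0.7013 → 0.70
T̂ = 0.70(35) + 0.30(62.2) = 24.50 + 18.660 = 43.1600 → 43.160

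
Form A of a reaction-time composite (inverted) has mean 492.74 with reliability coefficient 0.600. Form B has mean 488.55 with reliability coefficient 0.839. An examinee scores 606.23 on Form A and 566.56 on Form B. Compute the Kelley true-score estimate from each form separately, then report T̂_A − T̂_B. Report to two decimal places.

6.83

T̂_A = 0.600(606.23) + 0.400(492.74) = 560.8340
T̂_B = 0.839(566.56) + 0.161(488.55) = 554.0004
T̂_A − T̂_B = 6.8336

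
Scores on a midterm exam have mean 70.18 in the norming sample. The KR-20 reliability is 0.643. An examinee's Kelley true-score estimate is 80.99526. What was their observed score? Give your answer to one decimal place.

T̂ = ρX + (1 − ρ)μ  ⇒  X = (T̂ − (1 − ρ)μ) / ρ
X = (80.99526 − 0.357 × 70.18) / 0.643 = (80.99526 − 25.05426) / 0.643 = 55.94100 / 0.643 = 87.000

87.0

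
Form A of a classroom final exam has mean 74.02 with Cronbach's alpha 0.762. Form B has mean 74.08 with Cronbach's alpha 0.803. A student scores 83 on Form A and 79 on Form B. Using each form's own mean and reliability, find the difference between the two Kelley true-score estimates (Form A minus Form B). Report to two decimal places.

2.83

T̂_A = 0.762(83) + 0.238(74.02) = 80.8628
T̂_B = 0.803(79) + 0.197(74.08) = 78.0308
T̂_A − T̂_B = 2.8320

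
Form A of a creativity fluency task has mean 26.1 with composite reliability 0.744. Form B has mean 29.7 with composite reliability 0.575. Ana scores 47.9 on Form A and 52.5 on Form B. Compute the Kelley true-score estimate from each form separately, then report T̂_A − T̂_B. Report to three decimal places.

T̂_A = 0.744(47.9) + 0.256(26.1) = 42.31920
T̂_B = 0.575(52.5) + 0.425(29.7) = 42.81000
T̂_A − T̂_B = -0.49080

-0.491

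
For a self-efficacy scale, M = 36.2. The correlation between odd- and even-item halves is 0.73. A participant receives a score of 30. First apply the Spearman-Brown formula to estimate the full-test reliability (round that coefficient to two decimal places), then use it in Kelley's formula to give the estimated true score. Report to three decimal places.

Spearman-Brown: ρ = 2r/(1 + r) = 2(0.73)/(1 + 0.73) = 1.460/1.73 = 0.8439 → 0.84
T̂ = 0.84(30) + 0.16(36.2) = 25.20 + 5.792 = 30.9920 → 30.992

30.992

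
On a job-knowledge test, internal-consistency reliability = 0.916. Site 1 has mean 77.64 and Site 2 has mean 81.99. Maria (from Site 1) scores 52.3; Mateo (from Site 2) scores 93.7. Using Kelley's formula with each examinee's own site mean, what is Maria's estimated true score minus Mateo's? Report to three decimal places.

T̂_Maria = 0.916(52.3) + 0.084(77.64) = 54.42856
T̂_Mateo = 0.916(93.7) + 0.084(81.99) = 92.71636
Difference = 54.42856 − 92.71636 = -38.28780

-38.288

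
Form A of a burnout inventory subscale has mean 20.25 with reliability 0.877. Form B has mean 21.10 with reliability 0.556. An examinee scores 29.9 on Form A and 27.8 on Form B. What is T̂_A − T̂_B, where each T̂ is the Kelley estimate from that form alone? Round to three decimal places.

3.888

T̂_A = 0.877(29.9) + 0.123(20.25) = 28.71305
T̂_B = 0.556(27.8) + 0.444(21.10) = 24.82520
T̂_A − T̂_B = 3.88785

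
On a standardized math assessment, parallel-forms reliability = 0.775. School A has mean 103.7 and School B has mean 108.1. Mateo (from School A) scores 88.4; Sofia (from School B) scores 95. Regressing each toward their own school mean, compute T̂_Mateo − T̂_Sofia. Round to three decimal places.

-6.105

T̂_Mateo = 0.775(88.4) + 0.225(103.7) = 91.84250
T̂_Sofia = 0.775(95) + 0.225(108.1) = 97.94750
Difference = 91.84250 − 97.94750 = -6.10500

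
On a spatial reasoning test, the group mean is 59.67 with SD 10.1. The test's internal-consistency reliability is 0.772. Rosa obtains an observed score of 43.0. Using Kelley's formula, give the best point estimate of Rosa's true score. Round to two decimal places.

T̂ = 0.772(43.0) + 0.228(59.67) = 33.1960 + 13.60476 = 46.801 → 46.80

46.80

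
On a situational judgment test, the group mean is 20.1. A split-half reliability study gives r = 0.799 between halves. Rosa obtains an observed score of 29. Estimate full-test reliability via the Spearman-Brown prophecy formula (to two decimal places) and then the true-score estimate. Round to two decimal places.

28.02

Spearman-Brown: ρ = 2r/(1 + r) = 2(0.799)/(1 + 0.799) = 1.5980/1.799 = 0.8883 → 0.89
T̂ = 0.89(29) + 0.11(20.1) = 25.81 + 2.211 = 28.021 → 28.02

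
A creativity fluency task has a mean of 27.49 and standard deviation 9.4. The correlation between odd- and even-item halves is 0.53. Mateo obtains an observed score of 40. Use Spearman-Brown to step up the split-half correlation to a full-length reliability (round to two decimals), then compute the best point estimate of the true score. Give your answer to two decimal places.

36.12

Spearman-Brown: ρ = 2r/(1 + r) = 2(0.53)/(1 + 0.53) = 1.060/1.53 = 0.6928 → 0.69
Regress the observed score toward the mean by the unreliability: T̂ = 0.69·40 + 0.31·27.49 = 27.60 + 8.5219 = 36.122.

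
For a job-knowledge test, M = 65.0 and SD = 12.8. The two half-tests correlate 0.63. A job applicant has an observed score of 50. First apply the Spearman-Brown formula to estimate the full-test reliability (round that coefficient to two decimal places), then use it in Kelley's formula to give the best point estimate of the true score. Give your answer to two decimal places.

Spearman-Brown: ρ = 2r/(1 + r) = 2(0.63)/(1 + 0.63) = 1.260/1.63 = 0.7730 → 0.77
Weight the observed score by reliability and the mean by (1 − reliability): T̂ = 0.77·50 + 0.23·65.0 = 38.50 + 14.950 = 53.450.

53.45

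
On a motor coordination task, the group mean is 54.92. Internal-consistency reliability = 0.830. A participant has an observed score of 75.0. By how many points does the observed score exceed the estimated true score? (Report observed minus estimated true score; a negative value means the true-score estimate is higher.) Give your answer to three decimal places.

3.414

T̂ = ρX + (1 − ρ)μ
  = 0.830 × 75.0 + 0.170 × 54.92
  = 62.2500 + 9.33640
  = 71.58640
  ≈ 71.5864
X − T̂ = 75.0 − 71.5864 = 3.4136 → 3.414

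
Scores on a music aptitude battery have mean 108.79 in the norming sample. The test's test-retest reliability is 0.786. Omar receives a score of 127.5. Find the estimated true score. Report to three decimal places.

Kelley's formula gives T̂ = 0.786·127.5 + 0.214·108.79 = 100.2150 + 23.28106 = 123.4961.

123.496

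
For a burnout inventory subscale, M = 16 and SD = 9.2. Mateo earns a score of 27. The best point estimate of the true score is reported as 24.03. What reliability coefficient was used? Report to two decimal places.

T̂ = ρX + (1 − ρ)μ  ⇒  T̂ − μ = ρ(X − μ)
ρ = (T̂ − μ)/(X − μ) = (24.03 − 16) / (27 − 16) = 8.03 / 11.0 = 0.7300

0.73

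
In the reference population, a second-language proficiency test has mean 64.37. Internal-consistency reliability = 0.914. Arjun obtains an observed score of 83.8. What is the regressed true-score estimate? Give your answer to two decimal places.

T̂ = ρX + (1 − ρ)μ
  = 0.914 × 83.8 + 0.086 × 64.37
  = 76.5932 + 5.53582
  = 82.129
  ≈ 82.13

82.13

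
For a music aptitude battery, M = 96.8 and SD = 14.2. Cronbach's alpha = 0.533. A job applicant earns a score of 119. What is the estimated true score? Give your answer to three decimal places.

T̂ = ρX + (1 − ρ)μ
  = 0.533 × 119 + 0.467 × 96.8
  = 63.427 + 45.2056
  = 108.6326
  ≈ 108.633

108.633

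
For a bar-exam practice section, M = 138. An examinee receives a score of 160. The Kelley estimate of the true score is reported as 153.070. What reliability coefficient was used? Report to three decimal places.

T̂ = ρX + (1 − ρ)μ  ⇒  T̂ − μ = ρ(X − μ)
ρ = (T̂ − μ)/(X − μ) = (153.070 − 138) / (160 − 138) = 15.070 / 22.0 = 0.68500

0.685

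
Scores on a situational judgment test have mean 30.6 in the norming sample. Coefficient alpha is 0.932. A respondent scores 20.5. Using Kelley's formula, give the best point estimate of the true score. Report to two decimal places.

T̂ = 0.932(20.5) + 0.068(30.6) = 19.1060 + 2.0808 = 21.187 → 21.19

21.19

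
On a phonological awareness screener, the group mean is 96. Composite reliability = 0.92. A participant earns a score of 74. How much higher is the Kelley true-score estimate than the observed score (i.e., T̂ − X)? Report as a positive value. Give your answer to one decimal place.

T̂ = 0.92(74) + 0.08(96) = 68.08 + 7.68 = 75.760 → 75.76
T̂ − X = 75.76 − 74 = 1.76 → 1.8

1.8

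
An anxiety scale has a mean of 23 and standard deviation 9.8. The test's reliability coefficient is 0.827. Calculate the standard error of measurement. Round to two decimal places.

SEM = SD · √(1 − ρ) = 9.8 × √0.173 = 9.8 × 0.4159 = 4.076

4.08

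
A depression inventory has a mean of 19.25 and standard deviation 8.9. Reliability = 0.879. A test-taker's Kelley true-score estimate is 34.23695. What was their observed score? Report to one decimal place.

T̂ = ρX + (1 − ρ)μ  ⇒  X = (T̂ − (1 − ρ)μ) / ρ
X = (34.23695 − 0.121 × 19.25) / 0.879 = (34.23695 − 2.32925) / 0.879 = 31.90770 / 0.879 = 36.300

36.3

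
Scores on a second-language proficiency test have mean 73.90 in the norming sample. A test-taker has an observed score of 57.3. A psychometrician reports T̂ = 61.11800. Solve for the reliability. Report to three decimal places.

T̂ = ρX + (1 − ρ)μ  ⇒  T̂ − μ = ρ(X − μ)
ρ = (T̂ − μ)/(X − μ) = (61.11800 − 73.90) / (57.3 − 73.90) = -12.78200 / -16.60 = 0.77000

0.770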